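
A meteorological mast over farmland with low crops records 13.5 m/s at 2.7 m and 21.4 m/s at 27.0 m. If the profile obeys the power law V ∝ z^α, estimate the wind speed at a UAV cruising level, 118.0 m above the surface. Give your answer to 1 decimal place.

28.7 m/s

First find α: α = ln(V₂/V₁)/ln(z₂/z₁) = ln(21.4/13.5)/ln(27.0/2.7) = 0.46070/2.30259 = 0.2001
Extrapolate from 27.0 m to 118.0 m: V₃ = 21.4 × (118.0/27.0)^0.2001 = 21.4 × 1.3432 = 28.7454 m/s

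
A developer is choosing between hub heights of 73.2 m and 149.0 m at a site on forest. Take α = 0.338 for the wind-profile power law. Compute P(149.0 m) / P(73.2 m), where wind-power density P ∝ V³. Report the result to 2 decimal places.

Speed ratio: V_B/V_A = (z_B/z_A)^α = (149.0/73.2)^0.338 = (2.0355)^0.338 = 1.27155
Power-density ratio: P_B/P_A = (V_B/V_A)³ = (1.27155)³ = 2.05587

2.06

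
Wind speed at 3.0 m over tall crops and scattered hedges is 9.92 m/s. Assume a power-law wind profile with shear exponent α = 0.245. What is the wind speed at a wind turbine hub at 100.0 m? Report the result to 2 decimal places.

Power-law profile: V₂ = V₁ · (z₂/z₁)^α
V₂ = 9.92 × (100.0/3.0)^0.245 = 9.92 × (33.3333)^0.245
    = 9.92 × 2.3611 = 23.4216 m/s

23.42 m/s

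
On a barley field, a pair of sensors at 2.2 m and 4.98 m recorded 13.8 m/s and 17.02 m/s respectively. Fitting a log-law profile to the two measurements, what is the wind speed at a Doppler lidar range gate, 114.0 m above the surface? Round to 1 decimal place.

29.4 m/s

Log law: V ∝ ln(z/z₀). From the pair, with r = V₁/V₂ = 0.81081,
ln z₀ = (ln z₁ − r·ln z₂)/(1 − r) = (0.7885 − 0.81081×1.6054)/0.18919 = -2.7129 → z₀ = 0.06635 m
V₃ = V₁ · ln(z₃/z₀)/ln(z₁/z₀) = 13.8 × 7.4491/3.5013 = 29.3596 m/s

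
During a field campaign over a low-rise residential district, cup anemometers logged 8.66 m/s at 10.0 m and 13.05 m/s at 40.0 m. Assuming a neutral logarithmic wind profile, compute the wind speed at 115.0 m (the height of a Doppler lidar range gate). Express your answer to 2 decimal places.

Log law: V ∝ ln(z/z₀). From the pair, with r = V₁/V₂ = 0.66360,
ln z₀ = (ln z₁ − r·ln z₂)/(1 − r) = (2.3026 − 0.66360×3.6889)/0.33640 = -0.4321 → z₀ = 0.6491 m
V₃ = V₁ · ln(z₃/z₀)/ln(z₁/z₀) = 8.66 × 5.1770/2.7347 = 16.3942 m/s

16.39 m/s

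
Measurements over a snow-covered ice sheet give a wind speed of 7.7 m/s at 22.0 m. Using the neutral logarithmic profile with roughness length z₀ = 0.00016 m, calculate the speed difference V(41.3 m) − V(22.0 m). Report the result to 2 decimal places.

Log law: V₂ = V₁ · ln(z₂/z₀)/ln(z₁/z₀) = 7.7 × 12.4612/11.8314 = 8.1099 m/s
ΔV = 8.1099 − 7.7 = 0.4099 m/s

0.41 m/s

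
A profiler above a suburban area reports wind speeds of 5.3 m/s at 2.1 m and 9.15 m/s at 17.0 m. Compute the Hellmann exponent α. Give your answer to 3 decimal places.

α ≈ 0.261

Power law: V₂/V₁ = (z₂/z₁)^α ⇒ α = ln(V₂/V₁) / ln(z₂/z₁)
α = ln(9.15/5.3) / ln(17.0/2.1) = ln(1.7264) / ln(8.0952)
  = 0.54605 / 2.09128 = 0.26111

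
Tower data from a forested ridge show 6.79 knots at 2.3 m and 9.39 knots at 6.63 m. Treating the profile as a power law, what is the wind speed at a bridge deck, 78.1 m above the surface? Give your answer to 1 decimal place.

First find α: α = ln(V₂/V₁)/ln(z₂/z₁) = ln(9.39/6.79)/ln(6.63/2.3) = 0.32419/1.05870 = 0.3062
Extrapolate from 6.63 m to 78.1 m: V₃ = 9.39 × (78.1/6.63)^0.3062 = 9.39 × 2.1282 = 19.9834 knots

20.0 knots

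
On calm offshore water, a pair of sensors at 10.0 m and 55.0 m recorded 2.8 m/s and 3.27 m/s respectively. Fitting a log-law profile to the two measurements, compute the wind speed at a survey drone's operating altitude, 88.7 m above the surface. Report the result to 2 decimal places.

3.40 m/s

Log law: V ∝ ln(z/z₀). From the pair, with r = V₁/V₂ = 0.85627,
ln z₀ = (ln z₁ − r·ln z₂)/(1 − r) = (2.3026 − 0.85627×4.0073)/0.14373 = -7.8534 → z₀ = 0.0003884 m
V₃ = V₁ · ln(z₃/z₀)/ln(z₁/z₀) = 2.8 × 12.3386/10.1559 = 3.4018 m/s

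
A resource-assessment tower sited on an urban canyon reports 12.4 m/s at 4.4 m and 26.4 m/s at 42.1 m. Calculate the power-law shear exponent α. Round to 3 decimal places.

α ≈ 0.335

Power law: V₂/V₁ = (z₂/z₁)^α ⇒ α = ln(V₂/V₁) / ln(z₂/z₁)
α = ln(26.4/12.4) / ln(42.1/4.4) = ln(2.1290) / ln(9.5682)
  = 0.75567 / 2.25844 = 0.33460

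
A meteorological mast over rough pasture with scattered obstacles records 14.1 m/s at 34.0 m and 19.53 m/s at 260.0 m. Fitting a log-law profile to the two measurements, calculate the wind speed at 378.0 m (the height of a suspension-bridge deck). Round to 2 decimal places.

20.53 m/s

Log law: V ∝ ln(z/z₀). From the pair, with r = V₁/V₂ = 0.72197,
ln z₀ = (ln z₁ − r·ln z₂)/(1 − r) = (3.5264 − 0.72197×5.5607)/0.27803 = -1.7561 → z₀ = 0.1727 m
V₃ = V₁ · ln(z₃/z₀)/ln(z₁/z₀) = 14.1 × 7.6910/5.2825 = 20.5288 m/s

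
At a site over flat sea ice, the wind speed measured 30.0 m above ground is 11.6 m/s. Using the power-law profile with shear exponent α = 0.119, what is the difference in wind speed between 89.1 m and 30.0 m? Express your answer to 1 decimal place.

Power law: V₂ = V₁ · (z₂/z₁)^α = 11.6 × (2.9700)^0.119 = 13.2043 m/s
ΔV = 13.2043 − 11.6 = 1.6043 m/s

1.6 m/s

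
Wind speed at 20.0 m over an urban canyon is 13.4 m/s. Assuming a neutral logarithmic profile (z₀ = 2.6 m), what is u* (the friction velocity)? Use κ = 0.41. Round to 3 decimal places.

u* ≈ 2.693 m/s

Log law: V(z) = (u*/κ) · ln(z/z₀) ⇒ u* = κ · V / ln(z/z₀)
u* = 0.41 × 13.4 / ln(20.0/2.6) = 0.41 × 13.4 / 2.0402
   = 5.4940 / 2.0402 = 2.6928 m/s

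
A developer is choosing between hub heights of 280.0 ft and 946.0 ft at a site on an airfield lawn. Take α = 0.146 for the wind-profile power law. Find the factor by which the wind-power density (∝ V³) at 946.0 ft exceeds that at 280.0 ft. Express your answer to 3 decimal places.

Speed ratio: V_B/V_A = (z_B/z_A)^α = (946.0/280.0)^0.146 = (3.3786)^0.146 = 1.19452
Power-density ratio: P_B/P_A = (V_B/V_A)³ = (1.19452)³ = 1.70445

1.704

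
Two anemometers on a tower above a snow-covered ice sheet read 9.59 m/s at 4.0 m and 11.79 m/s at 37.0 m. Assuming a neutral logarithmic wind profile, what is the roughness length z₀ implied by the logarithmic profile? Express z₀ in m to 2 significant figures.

z₀ ≈ 0.00025 m

Log law: V(z) ∝ ln(z/z₀). With r = V₁/V₂ = 9.59/11.79 = 0.81340,
r · ln(z₂/z₀) = ln(z₁/z₀) ⇒ ln z₀ = (ln z₁ − r·ln z₂)/(1 − r)
ln z₀ = (1.38629 − 0.81340×3.61092) / 0.18660 = -8.3110
z₀ = exp(-8.3110) = 0.0002458 m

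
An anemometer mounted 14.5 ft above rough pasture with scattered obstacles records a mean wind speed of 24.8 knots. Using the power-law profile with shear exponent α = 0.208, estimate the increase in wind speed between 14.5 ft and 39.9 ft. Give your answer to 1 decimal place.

Power law: V₂ = V₁ · (z₂/z₁)^α = 24.8 × (2.7517)^0.208 = 30.6118 knots
ΔV = 30.6118 − 24.8 = 5.8118 knots

5.8 knots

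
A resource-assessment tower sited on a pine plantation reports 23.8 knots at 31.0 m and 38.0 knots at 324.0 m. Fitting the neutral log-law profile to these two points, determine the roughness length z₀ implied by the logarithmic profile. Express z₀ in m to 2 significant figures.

z₀ ≈ 0.61 m

Log law: V(z) ∝ ln(z/z₀). With r = V₁/V₂ = 23.8/38.0 = 0.62632,
r · ln(z₂/z₀) = ln(z₁/z₀) ⇒ ln z₀ = (ln z₁ − r·ln z₂)/(1 − r)
ln z₀ = (3.43399 − 0.62632×5.78074) / 0.37368 = -0.4993
z₀ = exp(-0.4993) = 0.6070 m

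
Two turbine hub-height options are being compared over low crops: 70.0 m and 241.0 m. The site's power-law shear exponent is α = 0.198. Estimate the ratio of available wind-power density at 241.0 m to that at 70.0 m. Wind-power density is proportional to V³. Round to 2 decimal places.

2.08

Speed ratio: V_B/V_A = (z_B/z_A)^α = (241.0/70.0)^0.198 = (3.4429)^0.198 = 1.27735
Power-density ratio: P_B/P_A = (V_B/V_A)³ = (1.27735)³ = 2.08415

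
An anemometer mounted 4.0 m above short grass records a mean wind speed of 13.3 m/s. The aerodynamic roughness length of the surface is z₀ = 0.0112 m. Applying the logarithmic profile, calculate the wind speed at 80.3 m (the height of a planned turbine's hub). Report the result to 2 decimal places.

Log law: V(z) ∝ ln(z/z₀), so V₂/V₁ = ln(z₂/z₀) / ln(z₁/z₀).
ln(80.3/0.0112) = 8.8776, ln(4.0/0.0112) = 5.8781
V₂ = 13.3 × 8.8776/5.8781 = 13.3 × 1.5103 = 20.0867 m/s

20.09 m/s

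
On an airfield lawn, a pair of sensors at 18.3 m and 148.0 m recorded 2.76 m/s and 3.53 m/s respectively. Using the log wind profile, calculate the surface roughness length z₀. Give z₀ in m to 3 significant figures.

Log law: V(z) ∝ ln(z/z₀). With r = V₁/V₂ = 2.76/3.53 = 0.78187,
r · ln(z₂/z₀) = ln(z₁/z₀) ⇒ ln z₀ = (ln z₁ − r·ln z₂)/(1 − r)
ln z₀ = (2.90690 − 0.78187×4.99721) / 0.21813 = -4.5856
z₀ = exp(-4.5856) = 0.01020 m

z₀ ≈ 0.0102 m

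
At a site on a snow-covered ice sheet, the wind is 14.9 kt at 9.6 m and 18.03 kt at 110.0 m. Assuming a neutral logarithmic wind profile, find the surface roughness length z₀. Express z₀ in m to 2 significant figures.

z₀ ≈ 0.000087 m

Log law: V(z) ∝ ln(z/z₀). With r = V₁/V₂ = 14.9/18.03 = 0.82640,
r · ln(z₂/z₀) = ln(z₁/z₀) ⇒ ln z₀ = (ln z₁ − r·ln z₂)/(1 − r)
ln z₀ = (2.26176 − 0.82640×4.70048) / 0.17360 = -9.3475
z₀ = exp(-9.3475) = 0.00008719 m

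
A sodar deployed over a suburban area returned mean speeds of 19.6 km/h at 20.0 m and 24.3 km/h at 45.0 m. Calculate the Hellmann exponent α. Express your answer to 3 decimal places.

Power law: V₂/V₁ = (z₂/z₁)^α ⇒ α = ln(V₂/V₁) / ln(z₂/z₁)
α = ln(24.3/19.6) / ln(45.0/20.0) = ln(1.2398) / ln(2.2500)
  = 0.21495 / 0.81093 = 0.26506

α ≈ 0.265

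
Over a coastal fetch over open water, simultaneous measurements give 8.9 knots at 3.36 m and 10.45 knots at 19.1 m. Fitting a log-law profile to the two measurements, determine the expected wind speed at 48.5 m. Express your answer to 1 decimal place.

11.3 knots

Log law: V ∝ ln(z/z₀). From the pair, with r = V₁/V₂ = 0.85167,
ln z₀ = (ln z₁ − r·ln z₂)/(1 − r) = (1.2119 − 0.85167×2.9497)/0.14833 = -8.7661 → z₀ = 0.0001559 m
V₃ = V₁ · ln(z₃/z₀)/ln(z₁/z₀) = 8.9 × 12.6477/9.9780 = 11.2812 knots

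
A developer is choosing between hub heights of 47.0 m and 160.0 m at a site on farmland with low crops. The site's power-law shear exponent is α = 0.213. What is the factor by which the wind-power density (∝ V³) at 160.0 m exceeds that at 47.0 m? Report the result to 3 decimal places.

2.188

Speed ratio: V_B/V_A = (z_B/z_A)^α = (160.0/47.0)^0.213 = (3.4043)^0.213 = 1.29814
Power-density ratio: P_B/P_A = (V_B/V_A)³ = (1.29814)³ = 2.18757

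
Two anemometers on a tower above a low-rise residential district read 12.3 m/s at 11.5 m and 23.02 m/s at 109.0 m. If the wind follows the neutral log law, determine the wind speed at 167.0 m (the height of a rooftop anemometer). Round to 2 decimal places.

25.05 m/s

Log law: V ∝ ln(z/z₀). From the pair, with r = V₁/V₂ = 0.53432,
ln z₀ = (ln z₁ − r·ln z₂)/(1 − r) = (2.4423 − 0.53432×4.6913)/0.46568 = -0.1381 → z₀ = 0.8710 m
V₃ = V₁ · ln(z₃/z₀)/ln(z₁/z₀) = 12.3 × 5.2561/2.5805 = 25.0536 m/s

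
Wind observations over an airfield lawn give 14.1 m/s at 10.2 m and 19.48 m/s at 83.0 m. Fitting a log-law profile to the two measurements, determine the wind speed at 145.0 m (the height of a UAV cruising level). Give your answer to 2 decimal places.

20.91 m/s

Log law: V ∝ ln(z/z₀). From the pair, with r = V₁/V₂ = 0.72382,
ln z₀ = (ln z₁ − r·ln z₂)/(1 − r) = (2.3224 − 0.72382×4.4188)/0.27618 = -3.1720 → z₀ = 0.04192 m
V₃ = V₁ · ln(z₃/z₀)/ln(z₁/z₀) = 14.1 × 8.1488/5.4944 = 20.9117 m/s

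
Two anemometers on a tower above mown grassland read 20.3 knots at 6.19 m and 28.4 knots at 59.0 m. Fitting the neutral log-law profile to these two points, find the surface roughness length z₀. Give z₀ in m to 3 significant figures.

Log law: V(z) ∝ ln(z/z₀). With r = V₁/V₂ = 20.3/28.4 = 0.71479,
r · ln(z₂/z₀) = ln(z₁/z₀) ⇒ ln z₀ = (ln z₁ − r·ln z₂)/(1 − r)
ln z₀ = (1.82294 − 0.71479×4.07754) / 0.28521 = -3.8275
z₀ = exp(-3.8275) = 0.02176 m

z₀ ≈ 0.0218 m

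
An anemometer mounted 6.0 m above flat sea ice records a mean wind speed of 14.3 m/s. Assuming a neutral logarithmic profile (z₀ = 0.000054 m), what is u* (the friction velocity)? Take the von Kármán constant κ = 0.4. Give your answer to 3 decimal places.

u* ≈ 0.492 m/s

Log law: V(z) = (u*/κ) · ln(z/z₀) ⇒ u* = κ · V / ln(z/z₀)
u* = 0.4 × 14.3 / ln(6.0/0.000054) = 0.4 × 14.3 / 11.6183
   = 5.7200 / 11.6183 = 0.4923 m/s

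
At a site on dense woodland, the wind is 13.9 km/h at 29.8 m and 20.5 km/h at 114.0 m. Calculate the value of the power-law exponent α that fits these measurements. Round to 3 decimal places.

Power law: V₂/V₁ = (z₂/z₁)^α ⇒ α = ln(V₂/V₁) / ln(z₂/z₁)
α = ln(20.5/13.9) / ln(114.0/29.8) = ln(1.4748) / ln(3.8255)
  = 0.38854 / 1.34169 = 0.28959

α ≈ 0.290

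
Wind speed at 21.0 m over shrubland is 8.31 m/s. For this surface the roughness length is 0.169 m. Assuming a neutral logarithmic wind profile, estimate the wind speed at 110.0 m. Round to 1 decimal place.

11.2 m/s

Log law: V(z) ∝ ln(z/z₀), so V₂/V₁ = ln(z₂/z₀) / ln(z₁/z₀).
ln(110.0/0.169) = 6.4783, ln(21.0/0.169) = 4.8224
V₂ = 8.31 × 6.4783/4.8224 = 8.31 × 1.3434 = 11.1636 m/s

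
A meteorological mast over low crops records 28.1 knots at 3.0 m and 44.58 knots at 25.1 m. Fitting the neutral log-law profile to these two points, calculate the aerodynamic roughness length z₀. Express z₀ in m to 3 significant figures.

Log law: V(z) ∝ ln(z/z₀). With r = V₁/V₂ = 28.1/44.58 = 0.63033,
r · ln(z₂/z₀) = ln(z₁/z₀) ⇒ ln z₀ = (ln z₁ − r·ln z₂)/(1 − r)
ln z₀ = (1.09861 − 0.63033×3.22287) / 0.36967 = -2.5234
z₀ = exp(-2.5234) = 0.08018 m

z₀ ≈ 0.0802 m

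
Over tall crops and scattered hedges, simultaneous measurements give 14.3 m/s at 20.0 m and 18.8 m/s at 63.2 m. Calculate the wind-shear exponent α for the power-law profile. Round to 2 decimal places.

Power law: V₂/V₁ = (z₂/z₁)^α ⇒ α = ln(V₂/V₁) / ln(z₂/z₁)
α = ln(18.8/14.3) / ln(63.2/20.0) = ln(1.3147) / ln(3.1600)
  = 0.27360 / 1.15057 = 0.23779

α ≈ 0.24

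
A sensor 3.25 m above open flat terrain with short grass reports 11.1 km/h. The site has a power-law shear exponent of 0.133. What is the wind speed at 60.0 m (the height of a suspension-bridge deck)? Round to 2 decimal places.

Power-law profile: V₂ = V₁ · (z₂/z₁)^α
V₂ = 11.1 × (60.0/3.25)^0.133 = 11.1 × (18.4615)^0.133
    = 11.1 × 1.4737 = 16.3582 km/h

16.36 km/h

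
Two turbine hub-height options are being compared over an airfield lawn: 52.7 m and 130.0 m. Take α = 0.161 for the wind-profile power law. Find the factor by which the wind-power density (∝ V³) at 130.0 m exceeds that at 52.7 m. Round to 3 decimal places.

1.547

Speed ratio: V_B/V_A = (z_B/z_A)^α = (130.0/52.7)^0.161 = (2.4668)^0.161 = 1.15647
Power-density ratio: P_B/P_A = (V_B/V_A)³ = (1.15647)³ = 1.54668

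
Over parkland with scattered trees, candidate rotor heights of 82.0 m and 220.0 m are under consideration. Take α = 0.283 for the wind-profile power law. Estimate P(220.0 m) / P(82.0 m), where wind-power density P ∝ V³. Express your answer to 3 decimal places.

Speed ratio: V_B/V_A = (z_B/z_A)^α = (220.0/82.0)^0.283 = (2.6829)^0.283 = 1.32220
Power-density ratio: P_B/P_A = (V_B/V_A)³ = (1.32220)³ = 2.31147

2.311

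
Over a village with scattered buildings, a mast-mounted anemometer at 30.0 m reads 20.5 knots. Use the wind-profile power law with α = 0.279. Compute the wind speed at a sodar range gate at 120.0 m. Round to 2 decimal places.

30.18 knots

Power-law profile: V₂ = V₁ · (z₂/z₁)^α
V₂ = 20.5 × (120.0/30.0)^0.279 = 20.5 × (4.0000)^0.279
    = 20.5 × 1.4722 = 30.1807 knots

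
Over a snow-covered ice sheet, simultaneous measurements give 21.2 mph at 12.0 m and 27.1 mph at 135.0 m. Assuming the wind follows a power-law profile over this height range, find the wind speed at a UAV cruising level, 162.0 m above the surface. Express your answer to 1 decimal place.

First find α: α = ln(V₂/V₁)/ln(z₂/z₁) = ln(27.1/21.2)/ln(135.0/12.0) = 0.24553/2.42037 = 0.1014
Extrapolate from 135.0 m to 162.0 m: V₃ = 27.1 × (162.0/135.0)^0.1014 = 27.1 × 1.0187 = 27.6059 mph

27.6 mph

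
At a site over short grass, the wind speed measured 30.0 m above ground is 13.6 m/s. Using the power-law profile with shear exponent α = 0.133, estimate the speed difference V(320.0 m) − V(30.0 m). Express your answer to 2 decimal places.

5.03 m/s

Power law: V₂ = V₁ · (z₂/z₁)^α = 13.6 × (10.6667)^0.133 = 18.6323 m/s
ΔV = 18.6323 − 13.6 = 5.0323 m/s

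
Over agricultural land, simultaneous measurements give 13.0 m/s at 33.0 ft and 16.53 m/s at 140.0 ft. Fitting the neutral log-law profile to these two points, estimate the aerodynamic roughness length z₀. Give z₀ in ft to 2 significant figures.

z₀ ≈ 0.16 ft

Log law: V(z) ∝ ln(z/z₀). With r = V₁/V₂ = 13.0/16.53 = 0.78645,
r · ln(z₂/z₀) = ln(z₁/z₀) ⇒ ln z₀ = (ln z₁ − r·ln z₂)/(1 − r)
ln z₀ = (3.49651 − 0.78645×4.94164) / 0.21355 = -1.8255
z₀ = exp(-1.8255) = 0.1611 ft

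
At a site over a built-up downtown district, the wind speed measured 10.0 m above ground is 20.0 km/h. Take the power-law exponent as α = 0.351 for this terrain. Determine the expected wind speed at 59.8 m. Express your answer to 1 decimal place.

37.5 km/h

Power-law profile: V₂ = V₁ · (z₂/z₁)^α
V₂ = 20.0 × (59.8/10.0)^0.351 = 20.0 × (5.9800)^0.351
    = 20.0 × 1.8734 = 37.4673 km/h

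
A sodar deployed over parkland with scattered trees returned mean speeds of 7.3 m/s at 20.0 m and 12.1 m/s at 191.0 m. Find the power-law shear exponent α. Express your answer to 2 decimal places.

α ≈ 0.22

Power law: V₂/V₁ = (z₂/z₁)^α ⇒ α = ln(V₂/V₁) / ln(z₂/z₁)
α = ln(12.1/7.3) / ln(191.0/20.0) = ln(1.6575) / ln(9.5500)
  = 0.50533 / 2.25654 = 0.22394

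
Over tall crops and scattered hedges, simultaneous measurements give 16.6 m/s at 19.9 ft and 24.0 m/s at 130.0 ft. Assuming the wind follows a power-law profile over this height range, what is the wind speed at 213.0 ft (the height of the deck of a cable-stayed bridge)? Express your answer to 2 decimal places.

First find α: α = ln(V₂/V₁)/ln(z₂/z₁) = ln(24.0/16.6)/ln(130.0/19.9) = 0.36865/1.87681 = 0.1964
Extrapolate from 130.0 ft to 213.0 ft: V₃ = 24.0 × (213.0/130.0)^0.1964 = 24.0 × 1.1018 = 26.4443 m/s

26.44 m/s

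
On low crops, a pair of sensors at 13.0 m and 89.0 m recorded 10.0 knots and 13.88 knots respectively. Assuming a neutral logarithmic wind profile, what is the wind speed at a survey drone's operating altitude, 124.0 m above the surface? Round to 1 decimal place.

14.5 knots

Log law: V ∝ ln(z/z₀). From the pair, with r = V₁/V₂ = 0.72046,
ln z₀ = (ln z₁ − r·ln z₂)/(1 − r) = (2.5649 − 0.72046×4.4886)/0.27954 = -2.3930 → z₀ = 0.09135 m
V₃ = V₁ · ln(z₃/z₀)/ln(z₁/z₀) = 10.0 × 7.2133/4.9580 = 14.5489 knots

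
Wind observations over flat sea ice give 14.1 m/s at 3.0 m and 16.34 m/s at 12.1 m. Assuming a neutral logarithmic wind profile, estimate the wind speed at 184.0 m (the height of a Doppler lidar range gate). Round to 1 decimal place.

Log law: V ∝ ln(z/z₀). From the pair, with r = V₁/V₂ = 0.86291,
ln z₀ = (ln z₁ − r·ln z₂)/(1 − r) = (1.0986 − 0.86291×2.4932)/0.13709 = -7.6799 → z₀ = 0.0004620 m
V₃ = V₁ · ln(z₃/z₀)/ln(z₁/z₀) = 14.1 × 12.8948/8.7785 = 20.7117 m/s

20.7 m/s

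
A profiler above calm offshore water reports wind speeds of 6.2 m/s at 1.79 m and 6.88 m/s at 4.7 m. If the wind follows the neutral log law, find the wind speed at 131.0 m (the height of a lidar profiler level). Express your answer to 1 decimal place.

9.2 m/s

Log law: V ∝ ln(z/z₀). From the pair, with r = V₁/V₂ = 0.90116,
ln z₀ = (ln z₁ − r·ln z₂)/(1 − r) = (0.5822 − 0.90116×1.5476)/0.09884 = -8.2195 → z₀ = 0.0002694 m
V₃ = V₁ · ln(z₃/z₀)/ln(z₁/z₀) = 6.2 × 13.0947/8.8017 = 9.2240 m/s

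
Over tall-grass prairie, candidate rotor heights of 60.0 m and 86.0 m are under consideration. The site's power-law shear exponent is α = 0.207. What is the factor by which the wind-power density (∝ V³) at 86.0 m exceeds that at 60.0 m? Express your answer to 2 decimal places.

1.25

Speed ratio: V_B/V_A = (z_B/z_A)^α = (86.0/60.0)^0.207 = (1.4333)^0.207 = 1.07737
Power-density ratio: P_B/P_A = (V_B/V_A)³ = (1.07737)³ = 1.25052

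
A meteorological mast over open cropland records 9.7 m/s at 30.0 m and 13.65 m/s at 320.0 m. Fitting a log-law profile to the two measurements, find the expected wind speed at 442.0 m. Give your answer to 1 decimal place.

14.2 m/s

Log law: V ∝ ln(z/z₀). From the pair, with r = V₁/V₂ = 0.71062,
ln z₀ = (ln z₁ − r·ln z₂)/(1 − r) = (3.4012 − 0.71062×5.7683)/0.28938 = -2.4117 → z₀ = 0.08966 m
V₃ = V₁ · ln(z₃/z₀)/ln(z₁/z₀) = 9.7 × 8.5030/5.8129 = 14.1890 m/s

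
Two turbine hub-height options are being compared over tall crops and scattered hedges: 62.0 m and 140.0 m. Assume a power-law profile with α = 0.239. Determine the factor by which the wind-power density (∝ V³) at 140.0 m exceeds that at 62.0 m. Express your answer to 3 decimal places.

1.793

Speed ratio: V_B/V_A = (z_B/z_A)^α = (140.0/62.0)^0.239 = (2.2581)^0.239 = 1.21491
Power-density ratio: P_B/P_A = (V_B/V_A)³ = (1.21491)³ = 1.79320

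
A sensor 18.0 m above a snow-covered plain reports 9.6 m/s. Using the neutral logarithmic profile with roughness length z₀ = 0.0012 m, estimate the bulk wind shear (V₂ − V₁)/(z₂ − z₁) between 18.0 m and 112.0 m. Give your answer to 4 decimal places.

0.0194 m/s/m

Log law: V₂ = V₁ · ln(z₂/z₀)/ln(z₁/z₀) = 9.6 × 11.4439/9.6158 = 11.4251 m/s
ΔV/Δz = (11.4251 − 9.6)/(112.0 − 18.0) = 1.8251/94.0000 = 0.01942 m/s/m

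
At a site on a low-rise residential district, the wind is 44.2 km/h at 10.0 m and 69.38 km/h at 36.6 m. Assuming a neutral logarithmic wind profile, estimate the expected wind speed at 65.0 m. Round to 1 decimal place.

80.5 km/h

Log law: V ∝ ln(z/z₀). From the pair, with r = V₁/V₂ = 0.63707,
ln z₀ = (ln z₁ − r·ln z₂)/(1 − r) = (2.3026 − 0.63707×3.6000)/0.36293 = 0.0251 → z₀ = 1.025 m
V₃ = V₁ · ln(z₃/z₀)/ln(z₁/z₀) = 44.2 × 4.1493/2.2775 = 80.5263 km/h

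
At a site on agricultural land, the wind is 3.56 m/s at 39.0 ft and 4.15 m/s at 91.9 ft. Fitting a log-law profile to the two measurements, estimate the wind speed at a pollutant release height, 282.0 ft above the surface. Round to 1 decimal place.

Log law: V ∝ ln(z/z₀). From the pair, with r = V₁/V₂ = 0.85783,
ln z₀ = (ln z₁ − r·ln z₂)/(1 − r) = (3.6636 − 0.85783×4.5207)/0.14217 = -1.5083 → z₀ = 0.2213 ft
V₃ = V₁ · ln(z₃/z₀)/ln(z₁/z₀) = 3.56 × 7.1502/5.1719 = 4.9218 m/s

4.9 m/s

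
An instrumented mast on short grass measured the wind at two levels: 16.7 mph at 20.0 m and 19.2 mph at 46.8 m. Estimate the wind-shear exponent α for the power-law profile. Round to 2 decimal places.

Power law: V₂/V₁ = (z₂/z₁)^α ⇒ α = ln(V₂/V₁) / ln(z₂/z₁)
α = ln(19.2/16.7) / ln(46.8/20.0) = ln(1.1497) / ln(2.3400)
  = 0.13950 / 0.85015 = 0.16409

α ≈ 0.16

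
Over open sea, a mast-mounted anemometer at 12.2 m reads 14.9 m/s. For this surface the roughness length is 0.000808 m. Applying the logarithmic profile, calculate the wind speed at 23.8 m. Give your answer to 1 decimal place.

15.9 m/s

Log law: V(z) ∝ ln(z/z₀), so V₂/V₁ = ln(z₂/z₀) / ln(z₁/z₀).
ln(23.8/0.000808) = 10.2906, ln(12.2/0.000808) = 9.6224
V₂ = 14.9 × 10.2906/9.6224 = 14.9 × 1.0694 = 15.9348 m/s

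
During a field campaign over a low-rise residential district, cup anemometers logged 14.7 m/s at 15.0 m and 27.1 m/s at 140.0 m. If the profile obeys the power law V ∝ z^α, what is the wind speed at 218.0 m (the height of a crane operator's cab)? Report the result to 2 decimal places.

First find α: α = ln(V₂/V₁)/ln(z₂/z₁) = ln(27.1/14.7)/ln(140.0/15.0) = 0.61169/2.23359 = 0.2739
Extrapolate from 140.0 m to 218.0 m: V₃ = 27.1 × (218.0/140.0)^0.2739 = 27.1 × 1.1289 = 30.5943 m/s

30.59 m/s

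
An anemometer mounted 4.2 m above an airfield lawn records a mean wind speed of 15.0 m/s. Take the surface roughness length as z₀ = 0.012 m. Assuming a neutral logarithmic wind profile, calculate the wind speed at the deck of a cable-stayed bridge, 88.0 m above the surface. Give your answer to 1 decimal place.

Log law: V(z) ∝ ln(z/z₀), so V₂/V₁ = ln(z₂/z₀) / ln(z₁/z₀).
ln(88.0/0.012) = 8.9002, ln(4.2/0.012) = 5.8579
V₂ = 15.0 × 8.9002/5.8579 = 15.0 × 1.5193 = 22.7901 m/s

22.8 m/s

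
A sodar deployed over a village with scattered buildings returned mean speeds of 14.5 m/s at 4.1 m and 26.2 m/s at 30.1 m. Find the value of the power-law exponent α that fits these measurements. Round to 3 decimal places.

α ≈ 0.297

Power law: V₂/V₁ = (z₂/z₁)^α ⇒ α = ln(V₂/V₁) / ln(z₂/z₁)
α = ln(26.2/14.5) / ln(30.1/4.1) = ln(1.8069) / ln(7.3415)
  = 0.59161 / 1.99354 = 0.29676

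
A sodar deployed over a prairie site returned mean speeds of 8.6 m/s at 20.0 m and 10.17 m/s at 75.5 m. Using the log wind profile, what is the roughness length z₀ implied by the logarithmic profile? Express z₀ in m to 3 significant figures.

Log law: V(z) ∝ ln(z/z₀). With r = V₁/V₂ = 8.6/10.17 = 0.84562,
r · ln(z₂/z₀) = ln(z₁/z₀) ⇒ ln z₀ = (ln z₁ − r·ln z₂)/(1 − r)
ln z₀ = (2.99573 − 0.84562×4.32413) / 0.15438 = -4.2809
z₀ = exp(-4.2809) = 0.01383 m

z₀ ≈ 0.0138 m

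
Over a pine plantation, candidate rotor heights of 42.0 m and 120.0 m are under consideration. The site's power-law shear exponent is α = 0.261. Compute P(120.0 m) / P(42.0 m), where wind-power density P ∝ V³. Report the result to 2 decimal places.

Speed ratio: V_B/V_A = (z_B/z_A)^α = (120.0/42.0)^0.261 = (2.8571)^0.261 = 1.31522
Power-density ratio: P_B/P_A = (V_B/V_A)³ = (1.31522)³ = 2.27507

2.28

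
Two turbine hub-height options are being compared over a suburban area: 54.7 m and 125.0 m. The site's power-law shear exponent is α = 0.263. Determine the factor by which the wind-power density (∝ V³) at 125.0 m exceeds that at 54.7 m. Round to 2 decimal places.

Speed ratio: V_B/V_A = (z_B/z_A)^α = (125.0/54.7)^0.263 = (2.2852)^0.263 = 1.24279
Power-density ratio: P_B/P_A = (V_B/V_A)³ = (1.24279)³ = 1.91951

1.92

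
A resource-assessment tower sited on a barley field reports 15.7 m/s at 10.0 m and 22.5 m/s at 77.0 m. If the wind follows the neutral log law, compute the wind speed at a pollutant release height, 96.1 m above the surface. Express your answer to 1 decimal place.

23.2 m/s

Log law: V ∝ ln(z/z₀). From the pair, with r = V₁/V₂ = 0.69778,
ln z₀ = (ln z₁ − r·ln z₂)/(1 − r) = (2.3026 − 0.69778×4.3438)/0.30222 = -2.4102 → z₀ = 0.08979 m
V₃ = V₁ · ln(z₃/z₀)/ln(z₁/z₀) = 15.7 × 6.9756/4.7128 = 23.2382 m/s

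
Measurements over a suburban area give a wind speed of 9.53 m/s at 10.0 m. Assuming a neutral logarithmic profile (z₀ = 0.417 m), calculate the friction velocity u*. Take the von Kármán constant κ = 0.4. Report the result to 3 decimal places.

Log law: V(z) = (u*/κ) · ln(z/z₀) ⇒ u* = κ · V / ln(z/z₀)
u* = 0.4 × 9.53 / ln(10.0/0.417) = 0.4 × 9.53 / 3.1773
   = 3.8120 / 3.1773 = 1.1998 m/s

u* ≈ 1.200 m/s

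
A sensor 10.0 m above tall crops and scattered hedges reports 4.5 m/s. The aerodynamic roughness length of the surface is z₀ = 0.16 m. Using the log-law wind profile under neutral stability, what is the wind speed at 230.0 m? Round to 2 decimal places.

7.91 m/s

Log law: V(z) ∝ ln(z/z₀), so V₂/V₁ = ln(z₂/z₀) / ln(z₁/z₀).
ln(230.0/0.16) = 7.2707, ln(10.0/0.16) = 4.1352
V₂ = 4.5 × 7.2707/4.1352 = 4.5 × 1.7583 = 7.9121 m/s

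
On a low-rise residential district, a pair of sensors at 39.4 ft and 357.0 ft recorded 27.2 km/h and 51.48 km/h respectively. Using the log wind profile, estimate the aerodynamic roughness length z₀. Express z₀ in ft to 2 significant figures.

Log law: V(z) ∝ ln(z/z₀). With r = V₁/V₂ = 27.2/51.48 = 0.52836,
r · ln(z₂/z₀) = ln(z₁/z₀) ⇒ ln z₀ = (ln z₁ − r·ln z₂)/(1 − r)
ln z₀ = (3.67377 − 0.52836×5.87774) / 0.47164 = 1.2047
z₀ = exp(1.2047) = 3.336 ft

z₀ ≈ 3.3 ft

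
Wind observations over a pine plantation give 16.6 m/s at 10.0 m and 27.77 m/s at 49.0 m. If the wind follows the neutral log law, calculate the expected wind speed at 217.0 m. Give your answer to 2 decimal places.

Log law: V ∝ ln(z/z₀). From the pair, with r = V₁/V₂ = 0.59777,
ln z₀ = (ln z₁ − r·ln z₂)/(1 − r) = (2.3026 − 0.59777×3.8918)/0.40223 = -0.0592 → z₀ = 0.9425 m
V₃ = V₁ · ln(z₃/z₀)/ln(z₁/z₀) = 16.6 × 5.4391/2.3618 = 38.2290 m/s

38.23 m/s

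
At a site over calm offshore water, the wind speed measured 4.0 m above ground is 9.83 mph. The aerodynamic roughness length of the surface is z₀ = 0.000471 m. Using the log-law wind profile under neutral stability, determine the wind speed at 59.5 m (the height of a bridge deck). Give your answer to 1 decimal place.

Log law: V(z) ∝ ln(z/z₀), so V₂/V₁ = ln(z₂/z₀) / ln(z₁/z₀).
ln(59.5/0.000471) = 11.7466, ln(4.0/0.000471) = 9.0469
V₂ = 9.83 × 11.7466/9.0469 = 9.83 × 1.2984 = 12.7634 mph

12.8 mph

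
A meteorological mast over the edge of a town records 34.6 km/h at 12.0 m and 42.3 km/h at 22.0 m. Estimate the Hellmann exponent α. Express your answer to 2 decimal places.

α ≈ 0.33

Power law: V₂/V₁ = (z₂/z₁)^α ⇒ α = ln(V₂/V₁) / ln(z₂/z₁)
α = ln(42.3/34.6) / ln(22.0/12.0) = ln(1.2225) / ln(1.8333)
  = 0.20093 / 0.60614 = 0.33150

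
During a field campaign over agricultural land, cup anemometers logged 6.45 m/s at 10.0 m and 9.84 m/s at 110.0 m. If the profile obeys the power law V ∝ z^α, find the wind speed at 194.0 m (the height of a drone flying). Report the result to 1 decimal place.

First find α: α = ln(V₂/V₁)/ln(z₂/z₁) = ln(9.84/6.45)/ln(110.0/10.0) = 0.42238/2.39790 = 0.1761
Extrapolate from 110.0 m to 194.0 m: V₃ = 9.84 × (194.0/110.0)^0.1761 = 9.84 × 1.1051 = 10.8742 m/s

10.9 m/s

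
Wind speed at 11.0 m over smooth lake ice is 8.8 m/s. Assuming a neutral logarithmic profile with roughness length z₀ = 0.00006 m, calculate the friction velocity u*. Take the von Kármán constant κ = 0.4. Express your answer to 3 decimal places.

Log law: V(z) = (u*/κ) · ln(z/z₀) ⇒ u* = κ · V / ln(z/z₀)
u* = 0.4 × 8.8 / ln(11.0/0.00006) = 0.4 × 8.8 / 12.1191
   = 3.5200 / 12.1191 = 0.2905 m/s

u* ≈ 0.290 m/s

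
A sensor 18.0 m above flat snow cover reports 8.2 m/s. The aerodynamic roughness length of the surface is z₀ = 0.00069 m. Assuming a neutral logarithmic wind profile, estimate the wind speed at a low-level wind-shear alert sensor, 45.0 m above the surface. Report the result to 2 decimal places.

Log law: V(z) ∝ ln(z/z₀), so V₂/V₁ = ln(z₂/z₀) / ln(z₁/z₀).
ln(45.0/0.00069) = 11.0855, ln(18.0/0.00069) = 10.1692
V₂ = 8.2 × 11.0855/10.1692 = 8.2 × 1.0901 = 8.9389 m/s

8.94 m/s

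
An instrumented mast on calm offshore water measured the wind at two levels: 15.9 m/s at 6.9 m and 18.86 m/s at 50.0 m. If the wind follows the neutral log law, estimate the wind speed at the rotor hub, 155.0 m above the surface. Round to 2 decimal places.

20.55 m/s

Log law: V ∝ ln(z/z₀). From the pair, with r = V₁/V₂ = 0.84305,
ln z₀ = (ln z₁ − r·ln z₂)/(1 − r) = (1.9315 − 0.84305×3.9120)/0.15695 = -8.7070 → z₀ = 0.0001654 m
V₃ = V₁ · ln(z₃/z₀)/ln(z₁/z₀) = 15.9 × 13.7504/10.6385 = 20.5510 m/s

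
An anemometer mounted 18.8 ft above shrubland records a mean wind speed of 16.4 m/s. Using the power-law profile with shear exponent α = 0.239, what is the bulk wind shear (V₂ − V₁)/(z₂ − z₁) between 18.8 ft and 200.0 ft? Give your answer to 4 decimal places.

0.0688 m/s/ft

Power law: V₂ = V₁ · (z₂/z₁)^α = 16.4 × (10.6383)^0.239 = 28.8580 m/s
ΔV/Δz = (28.8580 − 16.4)/(200.0 − 18.8) = 12.4580/181.2000 = 0.06875 m/s/ft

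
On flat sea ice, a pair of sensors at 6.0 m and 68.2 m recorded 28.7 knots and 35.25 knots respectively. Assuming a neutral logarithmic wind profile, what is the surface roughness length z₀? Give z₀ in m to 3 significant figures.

z₀ ≈ 0.000142 m

Log law: V(z) ∝ ln(z/z₀). With r = V₁/V₂ = 28.7/35.25 = 0.81418,
r · ln(z₂/z₀) = ln(z₁/z₀) ⇒ ln z₀ = (ln z₁ − r·ln z₂)/(1 − r)
ln z₀ = (1.79176 − 0.81418×4.22244) / 0.18582 = -8.8587
z₀ = exp(-8.8587) = 0.0001421 m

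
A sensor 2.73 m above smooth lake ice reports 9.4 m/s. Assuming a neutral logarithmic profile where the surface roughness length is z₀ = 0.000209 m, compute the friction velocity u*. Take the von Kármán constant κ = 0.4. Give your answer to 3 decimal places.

Log law: V(z) = (u*/κ) · ln(z/z₀) ⇒ u* = κ · V / ln(z/z₀)
u* = 0.4 × 9.4 / ln(2.73/0.000209) = 0.4 × 9.4 / 9.4775
   = 3.7600 / 9.4775 = 0.3967 m/s

u* ≈ 0.397 m/s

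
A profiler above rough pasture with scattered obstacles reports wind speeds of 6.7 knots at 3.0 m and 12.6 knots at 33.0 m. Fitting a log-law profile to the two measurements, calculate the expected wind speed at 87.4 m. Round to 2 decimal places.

15.00 knots

Log law: V ∝ ln(z/z₀). From the pair, with r = V₁/V₂ = 0.53175,
ln z₀ = (ln z₁ − r·ln z₂)/(1 − r) = (1.0986 − 0.53175×3.4965)/0.46825 = -1.6244 → z₀ = 0.1970 m
V₃ = V₁ · ln(z₃/z₀)/ln(z₁/z₀) = 6.7 × 6.0949/2.7230 = 14.9965 knots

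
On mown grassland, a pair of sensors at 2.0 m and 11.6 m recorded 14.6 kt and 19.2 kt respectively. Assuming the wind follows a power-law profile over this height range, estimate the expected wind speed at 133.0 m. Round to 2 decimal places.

28.08 kt

First find α: α = ln(V₂/V₁)/ln(z₂/z₁) = ln(19.2/14.6)/ln(11.6/2.0) = 0.27389/1.75786 = 0.1558
Extrapolate from 11.6 m to 133.0 m: V₃ = 19.2 × (133.0/11.6)^0.1558 = 19.2 × 1.4624 = 28.0778 kt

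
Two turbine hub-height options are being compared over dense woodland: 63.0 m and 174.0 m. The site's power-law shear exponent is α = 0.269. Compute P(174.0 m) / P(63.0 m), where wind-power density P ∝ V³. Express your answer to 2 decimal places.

2.27

Speed ratio: V_B/V_A = (z_B/z_A)^α = (174.0/63.0)^0.269 = (2.7619)^0.269 = 1.31427
Power-density ratio: P_B/P_A = (V_B/V_A)³ = (1.31427)³ = 2.27015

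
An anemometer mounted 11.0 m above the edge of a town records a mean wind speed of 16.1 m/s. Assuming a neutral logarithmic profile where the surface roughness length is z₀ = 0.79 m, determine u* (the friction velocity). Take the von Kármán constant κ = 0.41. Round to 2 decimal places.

u* ≈ 2.51 m/s

Log law: V(z) = (u*/κ) · ln(z/z₀) ⇒ u* = κ · V / ln(z/z₀)
u* = 0.41 × 16.1 / ln(11.0/0.79) = 0.41 × 16.1 / 2.6336
   = 6.6010 / 2.6336 = 2.5064 m/s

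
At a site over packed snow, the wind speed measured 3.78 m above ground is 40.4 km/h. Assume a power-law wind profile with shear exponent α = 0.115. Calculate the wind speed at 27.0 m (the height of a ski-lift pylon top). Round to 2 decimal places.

Power-law profile: V₂ = V₁ · (z₂/z₁)^α
V₂ = 40.4 × (27.0/3.78)^0.115 = 40.4 × (7.1429)^0.115
    = 40.4 × 1.2537 = 50.6497 km/h

50.65 km/h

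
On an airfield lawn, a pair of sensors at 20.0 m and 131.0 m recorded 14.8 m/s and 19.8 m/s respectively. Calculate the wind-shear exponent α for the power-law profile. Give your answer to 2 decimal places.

α ≈ 0.15

Power law: V₂/V₁ = (z₂/z₁)^α ⇒ α = ln(V₂/V₁) / ln(z₂/z₁)
α = ln(19.8/14.8) / ln(131.0/20.0) = ln(1.3378) / ln(6.5500)
  = 0.29105 / 1.87947 = 0.15486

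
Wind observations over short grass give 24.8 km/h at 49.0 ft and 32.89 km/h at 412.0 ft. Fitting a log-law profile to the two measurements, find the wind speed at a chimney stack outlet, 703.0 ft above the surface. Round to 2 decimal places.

Log law: V ∝ ln(z/z₀). From the pair, with r = V₁/V₂ = 0.75403,
ln z₀ = (ln z₁ − r·ln z₂)/(1 − r) = (3.8918 − 0.75403×6.0210)/0.24597 = -2.6353 → z₀ = 0.07170 ft
V₃ = V₁ · ln(z₃/z₀)/ln(z₁/z₀) = 24.8 × 9.1906/6.5271 = 34.9202 km/h

34.92 km/h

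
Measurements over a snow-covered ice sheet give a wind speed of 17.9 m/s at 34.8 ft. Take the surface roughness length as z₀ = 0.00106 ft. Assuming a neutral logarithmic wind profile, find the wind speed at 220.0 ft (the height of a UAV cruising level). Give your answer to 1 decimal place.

Log law: V(z) ∝ ln(z/z₀), so V₂/V₁ = ln(z₂/z₀) / ln(z₁/z₀).
ln(220.0/0.00106) = 12.2431, ln(34.8/0.00106) = 10.3991
V₂ = 17.9 × 12.2431/10.3991 = 17.9 × 1.1773 = 21.0741 m/s

21.1 m/s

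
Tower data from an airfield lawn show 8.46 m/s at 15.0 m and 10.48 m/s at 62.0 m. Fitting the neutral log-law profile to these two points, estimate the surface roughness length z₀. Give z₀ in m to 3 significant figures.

Log law: V(z) ∝ ln(z/z₀). With r = V₁/V₂ = 8.46/10.48 = 0.80725,
r · ln(z₂/z₀) = ln(z₁/z₀) ⇒ ln z₀ = (ln z₁ − r·ln z₂)/(1 − r)
ln z₀ = (2.70805 − 0.80725×4.12713) / 0.19275 = -3.2352
z₀ = exp(-3.2352) = 0.03935 m

z₀ ≈ 0.0394 m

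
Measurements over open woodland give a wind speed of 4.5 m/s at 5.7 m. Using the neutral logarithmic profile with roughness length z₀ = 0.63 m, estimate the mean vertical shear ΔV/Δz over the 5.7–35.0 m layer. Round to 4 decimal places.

Log law: V₂ = V₁ · ln(z₂/z₀)/ln(z₁/z₀) = 4.5 × 4.0174/2.2025 = 8.2080 m/s
ΔV/Δz = (8.2080 − 4.5)/(35.0 − 5.7) = 3.7080/29.3000 = 0.12655 m/s/m

0.1266 m/s/m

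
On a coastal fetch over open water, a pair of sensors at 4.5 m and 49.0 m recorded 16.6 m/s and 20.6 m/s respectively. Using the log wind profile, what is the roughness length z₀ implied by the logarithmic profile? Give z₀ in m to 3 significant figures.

z₀ ≈ 0.000224 m

Log law: V(z) ∝ ln(z/z₀). With r = V₁/V₂ = 16.6/20.6 = 0.80583,
r · ln(z₂/z₀) = ln(z₁/z₀) ⇒ ln z₀ = (ln z₁ − r·ln z₂)/(1 − r)
ln z₀ = (1.50408 − 0.80583×3.89182) / 0.19417 = -8.4051
z₀ = exp(-8.4051) = 0.0002237 m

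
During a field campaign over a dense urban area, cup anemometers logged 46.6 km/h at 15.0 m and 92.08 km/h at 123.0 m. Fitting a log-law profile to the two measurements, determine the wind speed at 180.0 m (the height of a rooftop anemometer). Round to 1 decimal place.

100.3 km/h

Log law: V ∝ ln(z/z₀). From the pair, with r = V₁/V₂ = 0.50608,
ln z₀ = (ln z₁ − r·ln z₂)/(1 − r) = (2.7081 − 0.50608×4.8122)/0.49392 = 0.5521 → z₀ = 1.737 m
V₃ = V₁ · ln(z₃/z₀)/ln(z₁/z₀) = 46.6 × 4.6409/2.1560 = 100.3102 km/h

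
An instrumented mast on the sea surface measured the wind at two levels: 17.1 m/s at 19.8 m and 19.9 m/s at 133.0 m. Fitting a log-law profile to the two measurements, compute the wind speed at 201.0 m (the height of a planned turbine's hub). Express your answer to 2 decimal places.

Log law: V ∝ ln(z/z₀). From the pair, with r = V₁/V₂ = 0.85930,
ln z₀ = (ln z₁ − r·ln z₂)/(1 − r) = (2.9857 − 0.85930×4.8903)/0.14070 = -8.6464 → z₀ = 0.0001758 m
V₃ = V₁ · ln(z₃/z₀)/ln(z₁/z₀) = 17.1 × 13.9497/11.6321 = 20.5071 m/s

20.51 m/s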